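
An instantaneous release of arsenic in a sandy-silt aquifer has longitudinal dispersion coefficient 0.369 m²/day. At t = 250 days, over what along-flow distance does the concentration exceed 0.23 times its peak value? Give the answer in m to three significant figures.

46.6 m

The plume is Gaussian with σ = √(2Dt) = √(2 × 0.369 × 250) = 13.58 m.
C/C_peak = exp(−Δx²/(2σ²)) = 0.23 ⇒ Δx = σ·√(−2 ln 0.23) = 13.58 × 1.714 = 23.28 m.
Width = 2Δx = 46.6 m.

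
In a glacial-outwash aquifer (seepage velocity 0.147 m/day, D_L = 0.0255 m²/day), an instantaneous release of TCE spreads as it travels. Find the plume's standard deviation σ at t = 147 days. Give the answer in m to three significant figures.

Dispersive spreading gives a Gaussian with σ² = 2Dt; advection only shifts the center.
σ = √(2 × 0.0255 × 147) = 2.74 m.

2.74 m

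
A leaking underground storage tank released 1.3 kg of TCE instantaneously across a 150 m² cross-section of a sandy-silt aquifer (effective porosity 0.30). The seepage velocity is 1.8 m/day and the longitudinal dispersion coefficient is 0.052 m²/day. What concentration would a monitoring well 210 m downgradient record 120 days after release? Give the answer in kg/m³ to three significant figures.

0.000771 kg/m³

For an instantaneous plane source, C(x,t) = M/(n_e·A·√(4πDt)) · exp(−(x−vt)²/(4Dt)), with n_e·A the pore (flow) area.
Plume center vt = 1.8 × 120 = 216 m, so the well at 210 m is 6 m upgradient of the peak.
√(4πDt) = 8.855 m, giving peak height M/(n_e·A·√(4πDt)) = 1.3/(0.30 × 150 × 8.855) = 0.003262 kg/m³.
(x−vt)²/(4Dt) = (-6)²/(4 × 0.052 × 120) = 1.442; exp(−1.442) = 0.2365.
C = 0.003262 × 0.2365 = 0.000771 kg/m³.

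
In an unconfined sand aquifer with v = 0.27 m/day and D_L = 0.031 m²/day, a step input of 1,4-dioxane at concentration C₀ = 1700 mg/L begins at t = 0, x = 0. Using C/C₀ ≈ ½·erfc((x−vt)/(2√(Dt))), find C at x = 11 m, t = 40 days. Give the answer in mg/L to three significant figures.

764 mg/L

For a continuous step input, C/C₀ ≈ ½·erfc((x−vt)/(2√(Dt))).
vt = 0.27 × 40 = 10.8 m and 2√(Dt) = 2√(0.031 × 40) = 2.227 m.
Argument (x−vt)/(2√(Dt)) = (11 − 10.8)/2.227 = 0.08981; ½·erfc(0.08981) = 0.4495.
C = 1700 × 0.4495 = 764 mg/L.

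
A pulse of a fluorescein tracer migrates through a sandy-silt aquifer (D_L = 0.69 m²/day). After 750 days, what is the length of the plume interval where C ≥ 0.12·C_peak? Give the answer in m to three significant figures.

132 m

The plume is Gaussian with σ = √(2Dt) = √(2 × 0.69 × 750) = 32.17 m.
C/C_peak = exp(−Δx²/(2σ²)) = 0.12 ⇒ Δx = σ·√(−2 ln 0.12) = 32.17 × 2.059 = 66.24 m.
Width = 2Δx = 132 m.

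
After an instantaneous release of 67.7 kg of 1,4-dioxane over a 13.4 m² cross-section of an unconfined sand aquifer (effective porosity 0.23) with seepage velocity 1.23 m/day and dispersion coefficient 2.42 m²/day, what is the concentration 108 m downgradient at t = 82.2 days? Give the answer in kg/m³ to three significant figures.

0.414 kg/m³

For an instantaneous plane source, C(x,t) = M/(n_e·A·√(4πDt)) · exp(−(x−vt)²/(4Dt)), with n_e·A the pore (flow) area.
Plume center vt = 1.23 × 82.2 = 101.106 m, so the well at 108 m is 6.894 m downgradient of the peak.
√(4πDt) = 50.00 m, giving peak height M/(n_e·A·√(4πDt)) = 67.7/(0.23 × 13.4 × 50.00) = 0.4393 kg/m³.
(x−vt)²/(4Dt) = (6.894)²/(4 × 2.42 × 82.2) = 0.05973; exp(−0.05973) = 0.9420.
C = 0.4393 × 0.9420 = 0.414 kg/m³.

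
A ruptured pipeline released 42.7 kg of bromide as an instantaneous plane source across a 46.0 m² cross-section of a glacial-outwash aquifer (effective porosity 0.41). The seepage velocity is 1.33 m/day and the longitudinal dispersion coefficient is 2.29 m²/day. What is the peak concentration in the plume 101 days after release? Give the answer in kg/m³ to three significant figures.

0.0420 kg/m³

The peak of an instantaneous 1D plume sits at x = vt; there the Gaussian factor is 1 and C_max = M/(n_e·A·√(4πDt)), where n_e·A is the pore area the mass is dissolved in.
√(4πDt) = √(4π × 2.29 × 101) = 53.91 m, so C_max = 42.7/(0.41 × 46.0 × 53.91) = 0.0420 kg/m³.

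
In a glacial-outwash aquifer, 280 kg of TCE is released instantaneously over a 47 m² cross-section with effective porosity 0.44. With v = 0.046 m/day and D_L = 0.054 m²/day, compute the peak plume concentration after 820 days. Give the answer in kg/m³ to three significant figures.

The peak of an instantaneous 1D plume sits at x = vt; there the Gaussian factor is 1 and C_max = M/(n_e·A·√(4πDt)), where n_e·A is the pore area the mass is dissolved in.
√(4πDt) = √(4π × 0.054 × 820) = 23.59 m, so C_max = 280/(0.44 × 47 × 23.59) = 0.574 kg/m³.

0.574 kg/m³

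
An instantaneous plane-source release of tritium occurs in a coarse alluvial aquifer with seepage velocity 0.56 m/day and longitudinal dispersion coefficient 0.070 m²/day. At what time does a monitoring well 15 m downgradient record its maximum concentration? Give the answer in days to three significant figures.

For the 1D instantaneous-source solution, setting ∂C/∂t = 0 at fixed x gives v²t² + 2Dt − x² = 0, so t = (√(D² + v²x²) − D)/v².
√(D² + v²x²) = √(0.070² + 0.56² × 15²) = 8.400; v² = 0.3136.
t = (8.400 − 0.070)/0.3136 = 26.6 days (vs. the pure-advection estimate x/v = 26.8 d).

26.6 days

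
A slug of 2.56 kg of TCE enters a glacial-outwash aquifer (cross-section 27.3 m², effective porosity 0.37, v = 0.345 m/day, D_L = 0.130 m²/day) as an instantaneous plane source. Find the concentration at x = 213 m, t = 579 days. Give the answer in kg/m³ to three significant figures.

0.00460 kg/m³

For an instantaneous plane source, C(x,t) = M/(n_e·A·√(4πDt)) · exp(−(x−vt)²/(4Dt)), with n_e·A the pore (flow) area.
Plume center vt = 0.345 × 579 = 199.755 m, so the well at 213 m is 13.245 m downgradient of the peak.
√(4πDt) = 30.76 m, giving peak height M/(n_e·A·√(4πDt)) = 2.56/(0.37 × 27.3 × 30.76) = 0.008239 kg/m³.
(x−vt)²/(4Dt) = (13.245)²/(4 × 0.130 × 579) = 0.5827; exp(−0.5827) = 0.5584.
C = 0.008239 × 0.5584 = 0.00460 kg/m³.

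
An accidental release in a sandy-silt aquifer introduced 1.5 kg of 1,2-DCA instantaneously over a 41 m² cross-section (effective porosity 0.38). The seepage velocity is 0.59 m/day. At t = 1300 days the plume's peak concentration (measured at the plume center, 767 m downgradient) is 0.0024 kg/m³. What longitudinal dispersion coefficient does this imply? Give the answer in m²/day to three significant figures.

0.0985 m²/day

At the plume center C_max = M/(n_e·A·√(4πDt)), so D = M²/(4πt·(n_e·A·C_max)²).
n_e·A·C_max = 0.38 × 41 × 0.0024 = 0.03739 kg/m.
D = 1.5²/(4π × 1300 × 0.03739²) = 0.0985 m²/day.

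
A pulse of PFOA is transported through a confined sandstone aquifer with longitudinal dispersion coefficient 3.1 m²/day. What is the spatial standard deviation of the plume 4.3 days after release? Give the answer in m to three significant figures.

5.16 m

Dispersive spreading gives a Gaussian with σ² = 2Dt; advection only shifts the center.
σ = √(2 × 3.1 × 4.3) = 5.16 m.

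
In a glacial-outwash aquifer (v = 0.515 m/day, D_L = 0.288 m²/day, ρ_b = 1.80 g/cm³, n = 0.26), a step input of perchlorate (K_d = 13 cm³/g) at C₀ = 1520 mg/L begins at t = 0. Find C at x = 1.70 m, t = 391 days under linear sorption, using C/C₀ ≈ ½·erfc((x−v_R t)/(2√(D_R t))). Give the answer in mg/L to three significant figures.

Retardation factor R = 1 + ρ_b·K_d/n = 1 + 1.80 × 13/0.26 = 91.00.
Sorption retards both mechanisms: v_R = v/R = 0.005659 m/day, D_R = D/R = 0.003165 m²/day.
v_R·t = 0.005659 × 391 = 2.212669 m; 2√(D_R t) = 2.225 m; argument = (1.70 − 2.212669)/2.225 = -0.2304.
C = C₀ × ½·erfc(-0.2304) = 1520 × 0.6277 = 954 mg/L.

954 mg/L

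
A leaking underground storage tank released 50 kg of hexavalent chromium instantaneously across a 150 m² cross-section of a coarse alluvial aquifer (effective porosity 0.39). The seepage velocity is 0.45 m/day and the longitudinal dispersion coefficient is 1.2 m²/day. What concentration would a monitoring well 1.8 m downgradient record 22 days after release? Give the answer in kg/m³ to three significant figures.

For an instantaneous plane source, C(x,t) = M/(n_e·A·√(4πDt)) · exp(−(x−vt)²/(4Dt)), with n_e·A the pore (flow) area.
Plume center vt = 0.45 × 22 = 9.9 m, so the well at 1.8 m is 8.1 m upgradient of the peak.
√(4πDt) = 18.21 m, giving peak height M/(n_e·A·√(4πDt)) = 50/(0.39 × 150 × 18.21) = 0.04694 kg/m³.
(x−vt)²/(4Dt) = (-8.1)²/(4 × 1.2 × 22) = 0.6213; exp(−0.6213) = 0.5372.
C = 0.04694 × 0.5372 = 0.0252 kg/m³.

0.0252 kg/m³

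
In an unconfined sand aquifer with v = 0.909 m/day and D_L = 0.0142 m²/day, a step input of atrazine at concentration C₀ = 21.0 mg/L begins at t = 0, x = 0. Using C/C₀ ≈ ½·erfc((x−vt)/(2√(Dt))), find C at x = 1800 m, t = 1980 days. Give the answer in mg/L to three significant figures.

10.3 mg/L

For a continuous step input, C/C₀ ≈ ½·erfc((x−vt)/(2√(Dt))).
vt = 0.909 × 1980 = 1799.82 m and 2√(Dt) = 2√(0.0142 × 1980) = 10.60 m.
Argument (x−vt)/(2√(Dt)) = (1800 − 1799.82)/10.60 = 0.01698; ½·erfc(0.01698) = 0.4904.
C = 21.0 × 0.4904 = 10.3 mg/L.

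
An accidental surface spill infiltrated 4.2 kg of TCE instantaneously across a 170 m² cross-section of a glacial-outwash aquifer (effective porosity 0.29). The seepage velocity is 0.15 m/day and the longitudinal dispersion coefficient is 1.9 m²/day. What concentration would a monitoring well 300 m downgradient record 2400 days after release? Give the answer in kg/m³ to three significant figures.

For an instantaneous plane source, C(x,t) = M/(n_e·A·√(4πDt)) · exp(−(x−vt)²/(4Dt)), with n_e·A the pore (flow) area.
Plume center vt = 0.15 × 2400 = 360 m, so the well at 300 m is 60 m upgradient of the peak.
√(4πDt) = 239.4 m, giving peak height M/(n_e·A·√(4πDt)) = 4.2/(0.29 × 170 × 239.4) = 0.0003559 kg/m³.
(x−vt)²/(4Dt) = (-60)²/(4 × 1.9 × 2400) = 0.1974; exp(−0.1974) = 0.8209.
C = 0.0003559 × 0.8209 = 0.000292 kg/m³.

0.000292 kg/m³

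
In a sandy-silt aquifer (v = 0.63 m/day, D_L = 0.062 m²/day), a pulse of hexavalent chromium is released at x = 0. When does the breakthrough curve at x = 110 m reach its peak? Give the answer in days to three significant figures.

For the 1D instantaneous-source solution, setting ∂C/∂t = 0 at fixed x gives v²t² + 2Dt − x² = 0, so t = (√(D² + v²x²) − D)/v².
√(D² + v²x²) = √(0.062² + 0.63² × 110²) = 69.30; v² = 0.3969.
t = (69.30 − 0.062)/0.3969 = 174 days (vs. the pure-advection estimate x/v = 175 d).

174 days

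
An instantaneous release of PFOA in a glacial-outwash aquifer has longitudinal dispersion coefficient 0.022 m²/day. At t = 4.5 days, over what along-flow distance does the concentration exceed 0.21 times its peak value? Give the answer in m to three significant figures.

1.57 m

The plume is Gaussian with σ = √(2Dt) = √(2 × 0.022 × 4.5) = 0.4450 m.
C/C_peak = exp(−Δx²/(2σ²)) = 0.21 ⇒ Δx = σ·√(−2 ln 0.21) = 0.4450 × 1.767 = 0.7863 m.
Width = 2Δx = 1.57 m.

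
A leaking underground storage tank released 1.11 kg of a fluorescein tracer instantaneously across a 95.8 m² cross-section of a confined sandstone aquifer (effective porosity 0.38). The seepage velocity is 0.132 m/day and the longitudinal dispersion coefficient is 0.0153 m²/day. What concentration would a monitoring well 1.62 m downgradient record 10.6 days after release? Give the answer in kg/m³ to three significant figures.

0.0198 kg/m³

For an instantaneous plane source, C(x,t) = M/(n_e·A·√(4πDt)) · exp(−(x−vt)²/(4Dt)), with n_e·A the pore (flow) area.
Plume center vt = 0.132 × 10.6 = 1.3992 m, so the well at 1.62 m is 0.2208 m downgradient of the peak.
√(4πDt) = 1.428 m, giving peak height M/(n_e·A·√(4πDt)) = 1.11/(0.38 × 95.8 × 1.428) = 0.02135 kg/m³.
(x−vt)²/(4Dt) = (0.2208)²/(4 × 0.0153 × 10.6) = 0.07515; exp(−0.07515) = 0.9276.
C = 0.02135 × 0.9276 = 0.0198 kg/m³.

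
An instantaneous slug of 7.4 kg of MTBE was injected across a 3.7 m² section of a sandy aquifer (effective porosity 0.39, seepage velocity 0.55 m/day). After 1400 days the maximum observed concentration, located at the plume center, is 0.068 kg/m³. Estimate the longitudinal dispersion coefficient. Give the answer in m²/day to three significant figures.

0.323 m²/day

At the plume center C_max = M/(n_e·A·√(4πDt)), so D = M²/(4πt·(n_e·A·C_max)²).
n_e·A·C_max = 0.39 × 3.7 × 0.068 = 0.09812 kg/m.
D = 7.4²/(4π × 1400 × 0.09812²) = 0.323 m²/day.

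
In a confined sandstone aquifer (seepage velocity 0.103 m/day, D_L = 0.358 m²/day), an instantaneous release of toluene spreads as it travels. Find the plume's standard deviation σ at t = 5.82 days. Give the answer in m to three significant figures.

2.04 m

Dispersive spreading gives a Gaussian with σ² = 2Dt; advection only shifts the center.
σ = √(2 × 0.358 × 5.82) = 2.04 m.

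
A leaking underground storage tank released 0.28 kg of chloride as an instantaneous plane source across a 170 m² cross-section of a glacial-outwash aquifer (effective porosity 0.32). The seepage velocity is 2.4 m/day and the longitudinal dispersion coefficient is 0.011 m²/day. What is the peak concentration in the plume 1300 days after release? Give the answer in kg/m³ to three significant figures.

The peak of an instantaneous 1D plume sits at x = vt; there the Gaussian factor is 1 and C_max = M/(n_e·A·√(4πDt)), where n_e·A is the pore area the mass is dissolved in.
√(4πDt) = √(4π × 0.011 × 1300) = 13.41 m, so C_max = 0.28/(0.32 × 170 × 13.41) = 0.000384 kg/m³.

0.000384 kg/m³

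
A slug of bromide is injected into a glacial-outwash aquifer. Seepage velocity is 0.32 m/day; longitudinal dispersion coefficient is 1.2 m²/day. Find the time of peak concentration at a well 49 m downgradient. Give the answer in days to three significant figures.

For the 1D instantaneous-source solution, setting ∂C/∂t = 0 at fixed x gives v²t² + 2Dt − x² = 0, so t = (√(D² + v²x²) − D)/v².
√(D² + v²x²) = √(1.2² + 0.32² × 49²) = 15.73; v² = 0.1024.
t = (15.73 − 1.2)/0.1024 = 142 days (vs. the pure-advection estimate x/v = 153 d).

142 days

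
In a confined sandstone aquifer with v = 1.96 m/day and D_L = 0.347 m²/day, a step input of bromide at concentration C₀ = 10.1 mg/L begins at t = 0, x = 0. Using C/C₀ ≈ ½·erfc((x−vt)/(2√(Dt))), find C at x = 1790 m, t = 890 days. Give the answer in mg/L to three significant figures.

0.336 mg/L

For a continuous step input, C/C₀ ≈ ½·erfc((x−vt)/(2√(Dt))).
vt = 1.96 × 890 = 1744.4 m and 2√(Dt) = 2√(0.347 × 890) = 35.15 m.
Argument (x−vt)/(2√(Dt)) = (1790 − 1744.4)/35.15 = 1.297; ½·erfc(1.297) = 0.03331.
C = 10.1 × 0.03331 = 0.336 mg/L.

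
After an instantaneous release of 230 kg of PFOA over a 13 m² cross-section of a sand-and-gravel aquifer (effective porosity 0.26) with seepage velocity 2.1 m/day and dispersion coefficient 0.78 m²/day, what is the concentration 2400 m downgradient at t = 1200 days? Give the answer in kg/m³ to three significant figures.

0.0134 kg/m³

For an instantaneous plane source, C(x,t) = M/(n_e·A·√(4πDt)) · exp(−(x−vt)²/(4Dt)), with n_e·A the pore (flow) area.
Plume center vt = 2.1 × 1200 = 2520 m, so the well at 2400 m is 120 m upgradient of the peak.
√(4πDt) = 108.5 m, giving peak height M/(n_e·A·√(4πDt)) = 230/(0.26 × 13 × 108.5) = 0.6272 kg/m³.
(x−vt)²/(4Dt) = (-120)²/(4 × 0.78 × 1200) = 3.846; exp(−3.846) = 0.02137.
C = 0.6272 × 0.02137 = 0.0134 kg/m³.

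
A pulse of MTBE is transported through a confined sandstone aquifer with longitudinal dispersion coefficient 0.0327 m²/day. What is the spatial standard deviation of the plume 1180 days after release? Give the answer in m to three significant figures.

8.78 m

Dispersive spreading gives a Gaussian with σ² = 2Dt; advection only shifts the center.
σ = √(2 × 0.0327 × 1180) = 8.78 m.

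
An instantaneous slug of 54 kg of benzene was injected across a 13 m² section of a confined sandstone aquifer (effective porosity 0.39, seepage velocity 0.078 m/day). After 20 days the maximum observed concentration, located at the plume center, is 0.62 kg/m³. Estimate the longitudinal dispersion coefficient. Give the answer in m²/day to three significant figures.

1.17 m²/day

At the plume center C_max = M/(n_e·A·√(4πDt)), so D = M²/(4πt·(n_e·A·C_max)²).
n_e·A·C_max = 0.39 × 13 × 0.62 = 3.143 kg/m.
D = 54²/(4π × 20 × 3.143²) = 1.17 m²/day.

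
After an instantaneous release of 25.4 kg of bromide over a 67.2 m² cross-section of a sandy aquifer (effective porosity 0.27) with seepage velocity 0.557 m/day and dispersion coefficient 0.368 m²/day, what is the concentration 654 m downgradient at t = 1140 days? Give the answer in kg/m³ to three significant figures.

0.0155 kg/m³

For an instantaneous plane source, C(x,t) = M/(n_e·A·√(4πDt)) · exp(−(x−vt)²/(4Dt)), with n_e·A the pore (flow) area.
Plume center vt = 0.557 × 1140 = 634.98 m, so the well at 654 m is 19.02 m downgradient of the peak.
√(4πDt) = 72.61 m, giving peak height M/(n_e·A·√(4πDt)) = 25.4/(0.27 × 67.2 × 72.61) = 0.01928 kg/m³.
(x−vt)²/(4Dt) = (19.02)²/(4 × 0.368 × 1140) = 0.2156; exp(−0.2156) = 0.8061.
C = 0.01928 × 0.8061 = 0.0155 kg/m³.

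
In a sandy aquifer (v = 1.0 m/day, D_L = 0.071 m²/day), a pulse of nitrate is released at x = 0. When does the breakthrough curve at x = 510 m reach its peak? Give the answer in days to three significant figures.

For the 1D instantaneous-source solution, setting ∂C/∂t = 0 at fixed x gives v²t² + 2Dt − x² = 0, so t = (√(D² + v²x²) − D)/v².
√(D² + v²x²) = √(0.071² + 1.0² × 510²) = 510.0; v² = 1.
t = (510.0 − 0.071)/1 = 510 days (vs. the pure-advection estimate x/v = 510 d).

510 days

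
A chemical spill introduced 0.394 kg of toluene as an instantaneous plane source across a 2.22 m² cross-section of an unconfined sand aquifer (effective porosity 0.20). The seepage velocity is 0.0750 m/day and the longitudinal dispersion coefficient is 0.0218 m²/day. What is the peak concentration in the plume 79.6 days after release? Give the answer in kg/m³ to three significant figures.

0.190 kg/m³

The peak of an instantaneous 1D plume sits at x = vt; there the Gaussian factor is 1 and C_max = M/(n_e·A·√(4πDt)), where n_e·A is the pore area the mass is dissolved in.
√(4πDt) = √(4π × 0.0218 × 79.6) = 4.670 m, so C_max = 0.394/(0.20 × 2.22 × 4.670) = 0.190 kg/m³.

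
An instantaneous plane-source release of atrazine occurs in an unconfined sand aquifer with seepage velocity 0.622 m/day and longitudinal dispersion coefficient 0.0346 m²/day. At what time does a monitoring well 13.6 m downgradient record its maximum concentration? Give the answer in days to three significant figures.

21.8 days

For the 1D instantaneous-source solution, setting ∂C/∂t = 0 at fixed x gives v²t² + 2Dt − x² = 0, so t = (√(D² + v²x²) − D)/v².
√(D² + v²x²) = √(0.0346² + 0.622² × 13.6²) = 8.459; v² = 0.386884.
t = (8.459 − 0.0346)/0.386884 = 21.8 days (vs. the pure-advection estimate x/v = 21.9 d).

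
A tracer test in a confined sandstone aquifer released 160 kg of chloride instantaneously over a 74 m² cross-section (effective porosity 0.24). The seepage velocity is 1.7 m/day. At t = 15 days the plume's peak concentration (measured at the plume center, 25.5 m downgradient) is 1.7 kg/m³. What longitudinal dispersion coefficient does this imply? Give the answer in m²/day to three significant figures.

0.149 m²/day

At the plume center C_max = M/(n_e·A·√(4πDt)), so D = M²/(4πt·(n_e·A·C_max)²).
n_e·A·C_max = 0.24 × 74 × 1.7 = 30.19 kg/m.
D = 160²/(4π × 15 × 30.19²) = 0.149 m²/day.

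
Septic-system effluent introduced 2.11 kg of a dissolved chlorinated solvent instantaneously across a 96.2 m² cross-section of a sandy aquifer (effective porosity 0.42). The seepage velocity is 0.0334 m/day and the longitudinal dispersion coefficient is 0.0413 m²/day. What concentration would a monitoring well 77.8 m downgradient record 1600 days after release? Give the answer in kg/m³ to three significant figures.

For an instantaneous plane source, C(x,t) = M/(n_e·A·√(4πDt)) · exp(−(x−vt)²/(4Dt)), with n_e·A the pore (flow) area.
Plume center vt = 0.0334 × 1600 = 53.44 m, so the well at 77.8 m is 24.36 m downgradient of the peak.
√(4πDt) = 28.82 m, giving peak height M/(n_e·A·√(4πDt)) = 2.11/(0.42 × 96.2 × 28.82) = 0.001812 kg/m³.
(x−vt)²/(4Dt) = (24.36)²/(4 × 0.0413 × 1600) = 2.245; exp(−2.245) = 0.1059.
C = 0.001812 × 0.1059 = 0.000192 kg/m³.

0.000192 kg/m³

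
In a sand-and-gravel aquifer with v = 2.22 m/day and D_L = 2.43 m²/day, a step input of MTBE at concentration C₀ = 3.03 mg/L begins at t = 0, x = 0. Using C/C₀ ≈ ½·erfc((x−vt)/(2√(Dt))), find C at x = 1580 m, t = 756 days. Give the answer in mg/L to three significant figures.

2.87 mg/L

For a continuous step input, C/C₀ ≈ ½·erfc((x−vt)/(2√(Dt))).
vt = 2.22 × 756 = 1678.32 m and 2√(Dt) = 2√(2.43 × 756) = 85.72 m.
Argument (x−vt)/(2√(Dt)) = (1580 − 1678.32)/85.72 = -1.147; ½·erfc(-1.147) = 0.9476.
C = 3.03 × 0.9476 = 2.87 mg/L.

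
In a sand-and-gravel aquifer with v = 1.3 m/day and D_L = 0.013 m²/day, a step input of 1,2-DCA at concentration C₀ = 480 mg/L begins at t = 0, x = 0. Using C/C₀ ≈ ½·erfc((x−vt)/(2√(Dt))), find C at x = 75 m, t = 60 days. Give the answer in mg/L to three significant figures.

476 mg/L

For a continuous step input, C/C₀ ≈ ½·erfc((x−vt)/(2√(Dt))).
vt = 1.3 × 60 = 78 m and 2√(Dt) = 2√(0.013 × 60) = 1.766 m.
Argument (x−vt)/(2√(Dt)) = (75 − 78)/1.766 = -1.699; ½·erfc(-1.699) = 0.9919.
C = 480 × 0.9919 = 476 mg/L.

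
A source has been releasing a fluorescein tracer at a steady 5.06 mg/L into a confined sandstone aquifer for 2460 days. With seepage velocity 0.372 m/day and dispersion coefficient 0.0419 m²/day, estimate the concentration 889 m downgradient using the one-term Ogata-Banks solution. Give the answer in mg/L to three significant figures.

For a continuous step input, C/C₀ ≈ ½·erfc((x−vt)/(2√(Dt))).
vt = 0.372 × 2460 = 915.12 m and 2√(Dt) = 2√(0.0419 × 2460) = 20.31 m.
Argument (x−vt)/(2√(Dt)) = (889 − 915.12)/20.31 = -1.286; ½·erfc(-1.286) = 0.9655.
C = 5.06 × 0.9655 = 4.89 mg/L.

4.89 mg/L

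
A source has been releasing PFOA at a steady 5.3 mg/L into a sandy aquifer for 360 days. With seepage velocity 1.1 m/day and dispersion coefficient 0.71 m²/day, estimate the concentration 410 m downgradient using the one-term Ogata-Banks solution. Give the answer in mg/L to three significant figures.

1.42 mg/L

For a continuous step input, C/C₀ ≈ ½·erfc((x−vt)/(2√(Dt))).
vt = 1.1 × 360 = 396 m and 2√(Dt) = 2√(0.71 × 360) = 31.97 m.
Argument (x−vt)/(2√(Dt)) = (410 − 396)/31.97 = 0.4379; ½·erfc(0.4379) = 0.2679.
C = 5.3 × 0.2679 = 1.42 mg/L.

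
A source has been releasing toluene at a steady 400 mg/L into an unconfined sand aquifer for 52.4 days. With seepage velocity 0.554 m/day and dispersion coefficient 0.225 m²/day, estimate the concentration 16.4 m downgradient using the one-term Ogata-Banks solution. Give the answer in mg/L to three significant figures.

398 mg/L

For a continuous step input, C/C₀ ≈ ½·erfc((x−vt)/(2√(Dt))).
vt = 0.554 × 52.4 = 29.0296 m and 2√(Dt) = 2√(0.225 × 52.4) = 6.867 m.
Argument (x−vt)/(2√(Dt)) = (16.4 − 29.0296)/6.867 = -1.839; ½·erfc(-1.839) = 0.9953.
C = 400 × 0.9953 = 398 mg/L.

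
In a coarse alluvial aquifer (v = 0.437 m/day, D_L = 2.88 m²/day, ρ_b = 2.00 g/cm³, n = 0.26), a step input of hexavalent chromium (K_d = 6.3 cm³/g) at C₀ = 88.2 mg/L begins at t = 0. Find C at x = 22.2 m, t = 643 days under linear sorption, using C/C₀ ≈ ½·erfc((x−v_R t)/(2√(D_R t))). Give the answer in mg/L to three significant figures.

Retardation factor R = 1 + ρ_b·K_d/n = 1 + 2.00 × 6.3/0.26 = 49.46.
Sorption retards both mechanisms: v_R = v/R = 0.008835 m/day, D_R = D/R = 0.05823 m²/day.
v_R·t = 0.008835 × 643 = 5.680905 m; 2√(D_R t) = 12.24 m; argument = (22.2 − 5.680905)/12.24 = 1.350.
C = C₀ × ½·erfc(1.350) = 88.2 × 0.02812 = 2.48 mg/L.

2.48 mg/L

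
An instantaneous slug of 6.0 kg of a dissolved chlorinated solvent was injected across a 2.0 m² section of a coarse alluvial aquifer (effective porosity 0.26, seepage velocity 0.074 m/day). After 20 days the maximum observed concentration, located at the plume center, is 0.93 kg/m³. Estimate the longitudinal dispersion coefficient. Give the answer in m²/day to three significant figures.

At the plume center C_max = M/(n_e·A·√(4πDt)), so D = M²/(4πt·(n_e·A·C_max)²).
n_e·A·C_max = 0.26 × 2.0 × 0.93 = 0.4836 kg/m.
D = 6.0²/(4π × 20 × 0.4836²) = 0.612 m²/day.

0.612 m²/day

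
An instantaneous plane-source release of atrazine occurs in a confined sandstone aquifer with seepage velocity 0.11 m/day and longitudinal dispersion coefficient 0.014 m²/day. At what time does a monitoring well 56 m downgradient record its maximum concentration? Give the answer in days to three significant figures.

508 days

For the 1D instantaneous-source solution, setting ∂C/∂t = 0 at fixed x gives v²t² + 2Dt − x² = 0, so t = (√(D² + v²x²) − D)/v².
√(D² + v²x²) = √(0.014² + 0.11² × 56²) = 6.160; v² = 0.0121.
t = (6.160 − 0.014)/0.0121 = 508 days (vs. the pure-advection estimate x/v = 509 d).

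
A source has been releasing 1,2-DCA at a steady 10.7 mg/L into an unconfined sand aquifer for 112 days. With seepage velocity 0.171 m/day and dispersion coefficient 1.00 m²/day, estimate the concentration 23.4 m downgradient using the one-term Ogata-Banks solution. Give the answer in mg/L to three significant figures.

4.15 mg/L

For a continuous step input, C/C₀ ≈ ½·erfc((x−vt)/(2√(Dt))).
vt = 0.171 × 112 = 19.152 m and 2√(Dt) = 2√(1.00 × 112) = 21.17 m.
Argument (x−vt)/(2√(Dt)) = (23.4 − 19.152)/21.17 = 0.2007; ½·erfc(0.2007) = 0.3883.
C = 10.7 × 0.3883 = 4.15 mg/L.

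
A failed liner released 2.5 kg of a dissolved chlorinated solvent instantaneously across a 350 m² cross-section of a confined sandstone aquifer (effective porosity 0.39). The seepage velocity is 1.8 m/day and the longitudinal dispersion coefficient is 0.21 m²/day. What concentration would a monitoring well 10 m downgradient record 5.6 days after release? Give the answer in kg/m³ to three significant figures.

For an instantaneous plane source, C(x,t) = M/(n_e·A·√(4πDt)) · exp(−(x−vt)²/(4Dt)), with n_e·A the pore (flow) area.
Plume center vt = 1.8 × 5.6 = 10.08 m, so the well at 10 m is 0.08 m upgradient of the peak.
√(4πDt) = 3.844 m, giving peak height M/(n_e·A·√(4πDt)) = 2.5/(0.39 × 350 × 3.844) = 0.004765 kg/m³.
(x−vt)²/(4Dt) = (-0.08)²/(4 × 0.21 × 5.6) = 0.001361; exp(−0.001361) = 0.9986.
C = 0.004765 × 0.9986 = 0.00476 kg/m³.

0.00476 kg/m³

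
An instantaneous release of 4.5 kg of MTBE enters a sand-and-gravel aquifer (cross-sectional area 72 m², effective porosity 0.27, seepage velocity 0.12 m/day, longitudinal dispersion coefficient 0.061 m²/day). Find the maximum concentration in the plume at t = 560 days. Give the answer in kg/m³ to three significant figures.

The peak of an instantaneous 1D plume sits at x = vt; there the Gaussian factor is 1 and C_max = M/(n_e·A·√(4πDt)), where n_e·A is the pore area the mass is dissolved in.
√(4πDt) = √(4π × 0.061 × 560) = 20.72 m, so C_max = 4.5/(0.27 × 72 × 20.72) = 0.0112 kg/m³.

0.0112 kg/m³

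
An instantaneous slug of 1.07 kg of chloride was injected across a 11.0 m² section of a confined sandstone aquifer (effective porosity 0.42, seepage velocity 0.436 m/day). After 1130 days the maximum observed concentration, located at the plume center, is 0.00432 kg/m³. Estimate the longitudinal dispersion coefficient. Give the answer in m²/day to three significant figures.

At the plume center C_max = M/(n_e·A·√(4πDt)), so D = M²/(4πt·(n_e·A·C_max)²).
n_e·A·C_max = 0.42 × 11.0 × 0.00432 = 0.01996 kg/m.
D = 1.07²/(4π × 1130 × 0.01996²) = 0.202 m²/day.

0.202 m²/day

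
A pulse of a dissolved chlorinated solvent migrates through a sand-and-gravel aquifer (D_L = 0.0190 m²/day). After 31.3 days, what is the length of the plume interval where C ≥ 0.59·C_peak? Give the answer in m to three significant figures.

The plume is Gaussian with σ = √(2Dt) = √(2 × 0.0190 × 31.3) = 1.091 m.
C/C_peak = exp(−Δx²/(2σ²)) = 0.59 ⇒ Δx = σ·√(−2 ln 0.59) = 1.091 × 1.027 = 1.120 m.
Width = 2Δx = 2.24 m.

2.24 m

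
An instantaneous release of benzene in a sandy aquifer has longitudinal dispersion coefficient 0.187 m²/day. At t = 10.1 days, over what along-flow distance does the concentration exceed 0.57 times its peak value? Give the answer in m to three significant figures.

The plume is Gaussian with σ = √(2Dt) = √(2 × 0.187 × 10.1) = 1.944 m.
C/C_peak = exp(−Δx²/(2σ²)) = 0.57 ⇒ Δx = σ·√(−2 ln 0.57) = 1.944 × 1.060 = 2.061 m.
Width = 2Δx = 4.12 m.

4.12 m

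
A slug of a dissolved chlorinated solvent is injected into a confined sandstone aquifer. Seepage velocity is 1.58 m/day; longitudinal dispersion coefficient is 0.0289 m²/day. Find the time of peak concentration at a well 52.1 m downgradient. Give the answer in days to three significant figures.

For the 1D instantaneous-source solution, setting ∂C/∂t = 0 at fixed x gives v²t² + 2Dt − x² = 0, so t = (√(D² + v²x²) − D)/v².
√(D² + v²x²) = √(0.0289² + 1.58² × 52.1²) = 82.32; v² = 2.4964.
t = (82.32 − 0.0289)/2.4964 = 33.0 days (vs. the pure-advection estimate x/v = 33.0 d).

33.0 days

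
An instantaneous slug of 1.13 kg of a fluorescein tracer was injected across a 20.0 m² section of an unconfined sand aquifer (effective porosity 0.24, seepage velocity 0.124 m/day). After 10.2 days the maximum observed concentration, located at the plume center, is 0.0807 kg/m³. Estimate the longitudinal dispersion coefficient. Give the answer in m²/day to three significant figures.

0.0664 m²/day

At the plume center C_max = M/(n_e·A·√(4πDt)), so D = M²/(4πt·(n_e·A·C_max)²).
n_e·A·C_max = 0.24 × 20.0 × 0.0807 = 0.3874 kg/m.
D = 1.13²/(4π × 10.2 × 0.3874²) = 0.0664 m²/day.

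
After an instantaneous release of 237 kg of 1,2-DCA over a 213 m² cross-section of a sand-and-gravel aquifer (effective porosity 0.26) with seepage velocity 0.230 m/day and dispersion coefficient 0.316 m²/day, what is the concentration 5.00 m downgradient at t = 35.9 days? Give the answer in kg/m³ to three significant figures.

For an instantaneous plane source, C(x,t) = M/(n_e·A·√(4πDt)) · exp(−(x−vt)²/(4Dt)), with n_e·A the pore (flow) area.
Plume center vt = 0.230 × 35.9 = 8.257 m, so the well at 5.00 m is 3.257 m upgradient of the peak.
√(4πDt) = 11.94 m, giving peak height M/(n_e·A·√(4πDt)) = 237/(0.26 × 213 × 11.94) = 0.3584 kg/m³.
(x−vt)²/(4Dt) = (-3.257)²/(4 × 0.316 × 35.9) = 0.2338; exp(−0.2338) = 0.7915.
C = 0.3584 × 0.7915 = 0.284 kg/m³.

0.284 kg/m³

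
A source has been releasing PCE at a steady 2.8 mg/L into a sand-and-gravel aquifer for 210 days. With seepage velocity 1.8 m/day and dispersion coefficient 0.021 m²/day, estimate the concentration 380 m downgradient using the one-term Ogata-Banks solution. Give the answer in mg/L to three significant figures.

For a continuous step input, C/C₀ ≈ ½·erfc((x−vt)/(2√(Dt))).
vt = 1.8 × 210 = 378 m and 2√(Dt) = 2√(0.021 × 210) = 4.200 m.
Argument (x−vt)/(2√(Dt)) = (380 − 378)/4.200 = 0.4762; ½·erfc(0.4762) = 0.2503.
C = 2.8 × 0.2503 = 0.701 mg/L.

0.701 mg/L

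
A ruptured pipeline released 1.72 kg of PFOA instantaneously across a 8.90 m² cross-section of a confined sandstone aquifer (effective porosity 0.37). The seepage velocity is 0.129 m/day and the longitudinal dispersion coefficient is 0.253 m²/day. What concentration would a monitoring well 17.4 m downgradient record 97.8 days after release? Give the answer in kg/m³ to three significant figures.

For an instantaneous plane source, C(x,t) = M/(n_e·A·√(4πDt)) · exp(−(x−vt)²/(4Dt)), with n_e·A the pore (flow) area.
Plume center vt = 0.129 × 97.8 = 12.6162 m, so the well at 17.4 m is 4.7838 m downgradient of the peak.
√(4πDt) = 17.63 m, giving peak height M/(n_e·A·√(4πDt)) = 1.72/(0.37 × 8.90 × 17.63) = 0.02963 kg/m³.
(x−vt)²/(4Dt) = (4.7838)²/(4 × 0.253 × 97.8) = 0.2312; exp(−0.2312) = 0.7936.
C = 0.02963 × 0.7936 = 0.0235 kg/m³.

0.0235 kg/m³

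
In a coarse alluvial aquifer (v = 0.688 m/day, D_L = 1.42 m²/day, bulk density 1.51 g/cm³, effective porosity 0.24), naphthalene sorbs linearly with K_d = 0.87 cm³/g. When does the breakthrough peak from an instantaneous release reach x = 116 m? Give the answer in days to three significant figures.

Retardation factor R = 1 + ρ_b·K_d/n = 1 + 1.51 × 0.87/0.24 = 6.474.
Sorption retards both mechanisms: v_R = v/R = 0.1063 m/day, D_R = D/R = 0.2193 m²/day.
Peak time from v_R²t² + 2D_R t − x² = 0: t = (√(D_R² + v_R²x²) − D_R)/v_R².
√(D_R² + v_R²x²) = √(0.2193² + 0.1063² × 116²) = 12.33; v_R² = 0.01130.
t = (12.33 − 0.2193)/0.01130 = 1070 days.

1070 days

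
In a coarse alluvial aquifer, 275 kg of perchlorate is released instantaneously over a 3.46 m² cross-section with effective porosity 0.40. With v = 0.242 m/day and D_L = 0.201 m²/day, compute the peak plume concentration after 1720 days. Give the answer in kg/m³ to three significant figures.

3.01 kg/m³

The peak of an instantaneous 1D plume sits at x = vt; there the Gaussian factor is 1 and C_max = M/(n_e·A·√(4πDt)), where n_e·A is the pore area the mass is dissolved in.
√(4πDt) = √(4π × 0.201 × 1720) = 65.91 m, so C_max = 275/(0.40 × 3.46 × 65.91) = 3.01 kg/m³.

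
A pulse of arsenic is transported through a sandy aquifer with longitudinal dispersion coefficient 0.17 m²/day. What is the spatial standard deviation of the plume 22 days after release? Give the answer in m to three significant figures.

2.73 m

Dispersive spreading gives a Gaussian with σ² = 2Dt; advection only shifts the center.
σ = √(2 × 0.17 × 22) = 2.73 m.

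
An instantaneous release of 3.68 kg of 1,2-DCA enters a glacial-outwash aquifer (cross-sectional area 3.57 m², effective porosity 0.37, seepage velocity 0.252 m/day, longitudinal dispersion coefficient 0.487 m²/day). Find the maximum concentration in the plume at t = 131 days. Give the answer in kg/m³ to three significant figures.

0.0984 kg/m³

The peak of an instantaneous 1D plume sits at x = vt; there the Gaussian factor is 1 and C_max = M/(n_e·A·√(4πDt)), where n_e·A is the pore area the mass is dissolved in.
√(4πDt) = √(4π × 0.487 × 131) = 28.31 m, so C_max = 3.68/(0.37 × 3.57 × 28.31) = 0.0984 kg/m³.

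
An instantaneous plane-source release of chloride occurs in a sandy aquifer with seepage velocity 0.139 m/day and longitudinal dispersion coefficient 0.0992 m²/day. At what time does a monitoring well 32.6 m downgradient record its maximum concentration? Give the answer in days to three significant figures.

229 days

For the 1D instantaneous-source solution, setting ∂C/∂t = 0 at fixed x gives v²t² + 2Dt − x² = 0, so t = (√(D² + v²x²) − D)/v².
√(D² + v²x²) = √(0.0992² + 0.139² × 32.6²) = 4.532; v² = 0.019321.
t = (4.532 − 0.0992)/0.019321 = 229 days (vs. the pure-advection estimate x/v = 235 d).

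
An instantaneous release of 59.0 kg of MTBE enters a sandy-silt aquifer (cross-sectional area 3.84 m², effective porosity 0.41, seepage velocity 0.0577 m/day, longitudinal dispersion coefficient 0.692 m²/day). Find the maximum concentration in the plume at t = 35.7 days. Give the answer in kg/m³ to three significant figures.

2.13 kg/m³

The peak of an instantaneous 1D plume sits at x = vt; there the Gaussian factor is 1 and C_max = M/(n_e·A·√(4πDt)), where n_e·A is the pore area the mass is dissolved in.
√(4πDt) = √(4π × 0.692 × 35.7) = 17.62 m, so C_max = 59.0/(0.41 × 3.84 × 17.62) = 2.13 kg/m³.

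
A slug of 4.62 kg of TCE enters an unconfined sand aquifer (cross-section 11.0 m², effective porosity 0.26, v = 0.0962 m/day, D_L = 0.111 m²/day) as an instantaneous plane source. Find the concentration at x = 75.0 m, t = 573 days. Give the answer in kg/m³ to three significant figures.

For an instantaneous plane source, C(x,t) = M/(n_e·A·√(4πDt)) · exp(−(x−vt)²/(4Dt)), with n_e·A the pore (flow) area.
Plume center vt = 0.0962 × 573 = 55.1226 m, so the well at 75.0 m is 19.8774 m downgradient of the peak.
√(4πDt) = 28.27 m, giving peak height M/(n_e·A·√(4πDt)) = 4.62/(0.26 × 11.0 × 28.27) = 0.05714 kg/m³.
(x−vt)²/(4Dt) = (19.8774)²/(4 × 0.111 × 573) = 1.553; exp(−1.553) = 0.2116.
C = 0.05714 × 0.2116 = 0.0121 kg/m³.

0.0121 kg/m³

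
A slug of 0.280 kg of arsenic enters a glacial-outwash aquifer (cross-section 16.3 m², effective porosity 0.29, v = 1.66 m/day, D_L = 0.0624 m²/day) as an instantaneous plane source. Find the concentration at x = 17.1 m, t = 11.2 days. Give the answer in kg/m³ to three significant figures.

For an instantaneous plane source, C(x,t) = M/(n_e·A·√(4πDt)) · exp(−(x−vt)²/(4Dt)), with n_e·A the pore (flow) area.
Plume center vt = 1.66 × 11.2 = 18.592 m, so the well at 17.1 m is 1.492 m upgradient of the peak.
√(4πDt) = 2.964 m, giving peak height M/(n_e·A·√(4πDt)) = 0.280/(0.29 × 16.3 × 2.964) = 0.01998 kg/m³.
(x−vt)²/(4Dt) = (-1.492)²/(4 × 0.0624 × 11.2) = 0.7963; exp(−0.7963) = 0.4510.
C = 0.01998 × 0.4510 = 0.00901 kg/m³.

0.00901 kg/m³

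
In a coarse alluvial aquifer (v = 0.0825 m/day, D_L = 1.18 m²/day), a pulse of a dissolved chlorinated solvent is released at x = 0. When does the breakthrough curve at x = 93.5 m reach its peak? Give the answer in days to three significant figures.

For the 1D instantaneous-source solution, setting ∂C/∂t = 0 at fixed x gives v²t² + 2Dt − x² = 0, so t = (√(D² + v²x²) − D)/v².
√(D² + v²x²) = √(1.18² + 0.0825² × 93.5²) = 7.803; v² = 0.00680625.
t = (7.803 − 1.18)/0.00680625 = 973 days (vs. the pure-advection estimate x/v = 1130 d).

973 days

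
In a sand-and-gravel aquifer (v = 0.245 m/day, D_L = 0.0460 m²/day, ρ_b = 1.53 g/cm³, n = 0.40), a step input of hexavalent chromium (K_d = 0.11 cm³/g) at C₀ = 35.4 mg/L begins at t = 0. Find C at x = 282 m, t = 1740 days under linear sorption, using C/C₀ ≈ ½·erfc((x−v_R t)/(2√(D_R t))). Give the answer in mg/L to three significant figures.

33.8 mg/L

Retardation factor R = 1 + ρ_b·K_d/n = 1 + 1.53 × 0.11/0.40 = 1.421.
Sorption retards both mechanisms: v_R = v/R = 0.1724 m/day, D_R = D/R = 0.03237 m²/day.
v_R·t = 0.1724 × 1740 = 299.976 m; 2√(D_R t) = 15.01 m; argument = (282 − 299.976)/15.01 = -1.198.
C = C₀ × ½·erfc(-1.198) = 35.4 × 0.9549 = 33.8 mg/L.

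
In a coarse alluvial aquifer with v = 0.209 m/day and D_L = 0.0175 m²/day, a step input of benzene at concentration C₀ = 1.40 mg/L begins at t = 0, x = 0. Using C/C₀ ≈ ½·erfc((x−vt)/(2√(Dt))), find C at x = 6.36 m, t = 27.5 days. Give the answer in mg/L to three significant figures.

0.373 mg/L

For a continuous step input, C/C₀ ≈ ½·erfc((x−vt)/(2√(Dt))).
vt = 0.209 × 27.5 = 5.7475 m and 2√(Dt) = 2√(0.0175 × 27.5) = 1.387 m.
Argument (x−vt)/(2√(Dt)) = (6.36 − 5.7475)/1.387 = 0.4416; ½·erfc(0.4416) = 0.2661.
C = 1.40 × 0.2661 = 0.373 mg/L.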